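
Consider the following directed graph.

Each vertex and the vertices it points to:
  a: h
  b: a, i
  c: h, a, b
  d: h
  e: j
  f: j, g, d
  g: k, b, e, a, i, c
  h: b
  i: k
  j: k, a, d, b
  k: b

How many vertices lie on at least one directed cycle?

5

A vertex is on a directed cycle iff it belongs to a strongly connected component of size ≥ 2 (or has a self-loop).
The vertices on cycles are {a, b, h, i, k} — 5 in total.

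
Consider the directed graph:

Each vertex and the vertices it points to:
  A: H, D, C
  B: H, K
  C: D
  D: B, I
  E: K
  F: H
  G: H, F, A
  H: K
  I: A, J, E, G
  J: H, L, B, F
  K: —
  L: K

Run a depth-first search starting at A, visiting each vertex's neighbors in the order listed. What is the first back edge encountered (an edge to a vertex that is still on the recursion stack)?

I->A

DFS from A (visiting each vertex's neighbors in the order listed); mark gray on enter, black on exit:
A gray
  H gray
    K gray
    K black
  H black
  D gray
    B gray
      B→H: H black — skip
      B→K: K black — skip
    B black
    I gray
      I→A: A is gray → back edge
First back edge: I → A.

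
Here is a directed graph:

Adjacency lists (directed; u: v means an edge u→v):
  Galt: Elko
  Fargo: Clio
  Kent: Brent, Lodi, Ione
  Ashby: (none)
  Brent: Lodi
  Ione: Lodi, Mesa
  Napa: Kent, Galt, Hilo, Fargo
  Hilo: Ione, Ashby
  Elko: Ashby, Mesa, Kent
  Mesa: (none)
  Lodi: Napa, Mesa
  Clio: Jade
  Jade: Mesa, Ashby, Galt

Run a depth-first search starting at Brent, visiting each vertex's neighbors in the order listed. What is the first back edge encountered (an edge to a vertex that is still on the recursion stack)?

Kent→Brent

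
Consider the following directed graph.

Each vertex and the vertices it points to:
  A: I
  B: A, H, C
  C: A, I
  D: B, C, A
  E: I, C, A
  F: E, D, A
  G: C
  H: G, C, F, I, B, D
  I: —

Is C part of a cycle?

C lies on a cycle iff there is a path from C back to itself.
Exploring from C, it never reaches itself; equivalently, its strongly connected component is a singleton.

No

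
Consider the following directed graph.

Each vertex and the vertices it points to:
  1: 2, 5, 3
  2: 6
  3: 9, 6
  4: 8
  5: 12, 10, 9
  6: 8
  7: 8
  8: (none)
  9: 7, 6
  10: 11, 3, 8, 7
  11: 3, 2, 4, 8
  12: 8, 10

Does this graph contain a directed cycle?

No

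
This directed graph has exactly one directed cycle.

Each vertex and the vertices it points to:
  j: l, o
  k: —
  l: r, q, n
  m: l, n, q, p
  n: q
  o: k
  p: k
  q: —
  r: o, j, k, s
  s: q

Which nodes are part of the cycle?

j, l, r

DFS with gray/black marking from l:
l gray
  r gray
    o gray
      k gray
      k black
    o black
    j gray
      j→l: l is gray → back edge
Back edge closes the cycle l → r → j → l; its vertices are {j, l, r}.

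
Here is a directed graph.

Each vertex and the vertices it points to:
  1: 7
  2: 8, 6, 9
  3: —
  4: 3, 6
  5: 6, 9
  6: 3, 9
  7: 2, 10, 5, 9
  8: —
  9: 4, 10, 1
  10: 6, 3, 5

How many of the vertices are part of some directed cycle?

A vertex is on a directed cycle iff it belongs to a strongly connected component of size ≥ 2 (or has a self-loop).
The vertices on cycles are {1, 2, 4, 5, 6, 7, 9, 10} — 8 in total.

8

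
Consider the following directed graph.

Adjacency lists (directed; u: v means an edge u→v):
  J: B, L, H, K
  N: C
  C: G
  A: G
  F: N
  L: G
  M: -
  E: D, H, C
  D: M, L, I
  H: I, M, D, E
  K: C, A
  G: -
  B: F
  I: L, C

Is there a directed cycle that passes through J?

No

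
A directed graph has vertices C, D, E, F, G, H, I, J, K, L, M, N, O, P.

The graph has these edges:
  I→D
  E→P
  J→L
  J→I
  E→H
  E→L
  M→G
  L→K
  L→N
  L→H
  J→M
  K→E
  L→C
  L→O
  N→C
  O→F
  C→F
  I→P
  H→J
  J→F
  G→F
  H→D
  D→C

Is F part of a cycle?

No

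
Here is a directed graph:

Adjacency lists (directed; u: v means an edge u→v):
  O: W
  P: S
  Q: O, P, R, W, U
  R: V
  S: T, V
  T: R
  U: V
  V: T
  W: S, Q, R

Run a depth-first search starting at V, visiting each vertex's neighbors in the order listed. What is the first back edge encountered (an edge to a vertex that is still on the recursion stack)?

DFS from V (visiting each vertex's neighbors in the order listed); mark gray on enter, black on exit:
V gray
  T gray
    R gray
      R→V: V is gray → back edge
First back edge: R → V.

R→V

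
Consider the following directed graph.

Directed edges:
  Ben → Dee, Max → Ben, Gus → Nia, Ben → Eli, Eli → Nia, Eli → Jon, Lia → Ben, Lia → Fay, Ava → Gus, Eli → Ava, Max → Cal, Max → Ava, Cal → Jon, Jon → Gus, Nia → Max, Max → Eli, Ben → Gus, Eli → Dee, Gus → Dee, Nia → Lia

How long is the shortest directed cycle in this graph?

For each vertex v, BFS finds the shortest path from v back to v.
The shortest such closed walk is Nia → Max → Eli → Nia, length 3.

3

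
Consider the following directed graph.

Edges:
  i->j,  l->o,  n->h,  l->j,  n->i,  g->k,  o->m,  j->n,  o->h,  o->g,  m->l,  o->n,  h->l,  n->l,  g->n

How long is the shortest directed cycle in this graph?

3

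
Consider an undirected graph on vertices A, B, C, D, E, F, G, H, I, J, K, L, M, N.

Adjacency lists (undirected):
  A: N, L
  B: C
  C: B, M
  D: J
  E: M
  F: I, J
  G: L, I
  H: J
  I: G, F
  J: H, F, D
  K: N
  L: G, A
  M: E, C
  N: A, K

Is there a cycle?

DFS, tracking each vertex's parent; an edge to a visited non-parent vertex closes a cycle.
Start from H:
visit H (parent –)
  visit J (parent H)
    J–H: parent, skip
    visit F (parent J)
      visit I (parent F)
        visit G (parent I)
          visit L (parent G)
            L–G: parent, skip
            visit A (parent L)
              visit N (parent A)
                N–A: parent, skip
                visit K (parent N)
                  K–N: parent, skip
              A–L: parent, skip
          G–I: parent, skip
        I–F: parent, skip
      F–J: parent, skip
    visit D (parent J)
      D–J: parent, skip
visit B (parent –)
  visit C (parent B)
    C–B: parent, skip
    visit M (parent C)
      visit E (parent M)
        E–M: parent, skip
      M–C: parent, skip
No non-parent visited neighbor found — the graph is a forest.

No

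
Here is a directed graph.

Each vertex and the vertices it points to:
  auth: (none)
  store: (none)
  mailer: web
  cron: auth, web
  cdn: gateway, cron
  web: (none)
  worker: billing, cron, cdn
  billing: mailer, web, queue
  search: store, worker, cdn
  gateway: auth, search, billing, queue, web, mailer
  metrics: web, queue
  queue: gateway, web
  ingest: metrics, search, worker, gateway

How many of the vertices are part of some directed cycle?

6

A vertex is on a directed cycle iff it belongs to a strongly connected component of size ≥ 2 (or has a self-loop).
The vertices on cycles are {cdn, queue, search, worker, billing, gateway} — 6 in total.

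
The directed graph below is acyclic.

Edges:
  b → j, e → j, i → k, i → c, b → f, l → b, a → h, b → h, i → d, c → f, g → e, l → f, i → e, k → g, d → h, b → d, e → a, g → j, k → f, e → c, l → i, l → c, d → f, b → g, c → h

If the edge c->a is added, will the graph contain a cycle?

No

Adding c→a creates a cycle iff a can already reach c.
Explore from a: no path reaches c. The graph stays acyclic.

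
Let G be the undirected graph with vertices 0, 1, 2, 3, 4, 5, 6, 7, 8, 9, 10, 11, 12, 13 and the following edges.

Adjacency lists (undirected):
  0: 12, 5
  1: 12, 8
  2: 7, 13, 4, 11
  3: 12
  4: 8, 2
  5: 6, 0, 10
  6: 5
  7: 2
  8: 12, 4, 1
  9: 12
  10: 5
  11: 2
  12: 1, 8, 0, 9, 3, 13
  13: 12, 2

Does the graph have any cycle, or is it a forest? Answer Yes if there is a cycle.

DFS, tracking each vertex's parent; an edge to a visited non-parent vertex closes a cycle.
Start from 8:
visit 8 (parent –)
  visit 12 (parent 8)
    visit 1 (parent 12)
      1–12: parent, skip
      1–8: 8 visited and ≠ parent → cycle
Cycle: 8 – 12 – 1 – 8.

Yes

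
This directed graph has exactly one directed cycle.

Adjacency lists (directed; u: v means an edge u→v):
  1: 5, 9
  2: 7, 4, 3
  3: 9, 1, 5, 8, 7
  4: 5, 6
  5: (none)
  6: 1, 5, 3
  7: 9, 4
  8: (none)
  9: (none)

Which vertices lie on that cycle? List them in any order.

3, 4, 6, 7

DFS with gray/black marking from 3:
3 gray
  9 gray
  9 black
  1 gray
    5 gray
    5 black
    1→9: 9 black — skip
  1 black
  3→5: 5 black — skip
  8 gray
  8 black
  7 gray
    7→9: 9 black — skip
    4 gray
      4→5: 5 black — skip
      6 gray
        6→1: 1 black — skip
        6→5: 5 black — skip
        6→3: 3 is gray → back edge
Back edge closes the cycle 3 → 7 → 4 → 6 → 3; its vertices are {3, 4, 6, 7}.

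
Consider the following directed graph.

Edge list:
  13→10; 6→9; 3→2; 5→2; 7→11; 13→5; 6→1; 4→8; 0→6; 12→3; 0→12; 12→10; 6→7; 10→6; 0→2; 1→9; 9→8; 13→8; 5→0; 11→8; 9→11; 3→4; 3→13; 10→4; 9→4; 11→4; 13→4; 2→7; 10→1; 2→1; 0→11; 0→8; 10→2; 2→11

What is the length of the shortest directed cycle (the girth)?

For each vertex v, BFS finds the shortest path from v back to v.
The shortest such closed walk is 13 → 5 → 0 → 12 → 3 → 13, length 5.

5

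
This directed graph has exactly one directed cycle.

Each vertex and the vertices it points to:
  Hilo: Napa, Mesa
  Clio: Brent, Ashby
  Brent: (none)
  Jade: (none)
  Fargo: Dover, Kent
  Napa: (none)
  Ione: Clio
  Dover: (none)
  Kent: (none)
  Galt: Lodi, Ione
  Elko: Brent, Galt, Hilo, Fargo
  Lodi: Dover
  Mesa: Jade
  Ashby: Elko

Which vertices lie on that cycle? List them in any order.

Clio, Elko, Galt, Ione, Ashby

DFS with gray/black marking from Elko:
Elko gray
  Brent gray
  Brent black
  Galt gray
    Lodi gray
      Dover gray
      Dover black
    Lodi black
    Ione gray
      Clio gray
        Clio→Brent: Brent black — skip
        Ashby gray
          Ashby→Elko: Elko is gray → back edge
Back edge closes the cycle Elko → Galt → Ione → Clio → Ashby → Elko; its vertices are {Clio, Elko, Galt, Ione, Ashby}.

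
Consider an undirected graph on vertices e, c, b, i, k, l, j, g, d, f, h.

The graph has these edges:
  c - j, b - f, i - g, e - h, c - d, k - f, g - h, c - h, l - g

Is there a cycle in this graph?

DFS, tracking each vertex's parent; an edge to a visited non-parent vertex closes a cycle.
Start from h:
visit h (parent –)
  visit c (parent h)
    visit d (parent c)
      d–c: parent, skip
    c–h: parent, skip
    visit j (parent c)
      j–c: parent, skip
  visit g (parent h)
    visit i (parent g)
      i–g: parent, skip
    visit l (parent g)
      l–g: parent, skip
    g–h: parent, skip
  visit e (parent h)
    e–h: parent, skip
visit b (parent –)
  visit f (parent b)
    visit k (parent f)
      k–f: parent, skip
    f–b: parent, skip
No non-parent visited neighbor found — the graph is a forest.

No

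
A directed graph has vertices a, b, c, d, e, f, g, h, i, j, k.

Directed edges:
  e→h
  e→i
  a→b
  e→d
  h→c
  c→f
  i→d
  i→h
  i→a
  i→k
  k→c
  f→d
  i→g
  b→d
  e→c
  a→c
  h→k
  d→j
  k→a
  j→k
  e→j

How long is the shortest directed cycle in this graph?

For each vertex v, BFS finds the shortest path from v back to v.
The shortest such closed walk is j → k → a → b → d → j, length 5.

5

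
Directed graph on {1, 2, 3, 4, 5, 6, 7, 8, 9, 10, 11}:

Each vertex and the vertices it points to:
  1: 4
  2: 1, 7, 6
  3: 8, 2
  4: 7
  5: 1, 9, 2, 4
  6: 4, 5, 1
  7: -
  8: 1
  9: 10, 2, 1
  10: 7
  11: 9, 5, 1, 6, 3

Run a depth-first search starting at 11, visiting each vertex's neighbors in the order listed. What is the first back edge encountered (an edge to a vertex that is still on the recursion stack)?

5→9

DFS from 11 (visiting each vertex's neighbors in the order listed); mark gray on enter, black on exit:
11 gray
  9 gray
    10 gray
      7 gray
      7 black
    10 black
    2 gray
      1 gray
        4 gray
          4→7: 7 black — skip
        4 black
      1 black
      2→7: 7 black — skip
      6 gray
        6→4: 4 black — skip
        5 gray
          5→1: 1 black — skip
          5→9: 9 is gray → back edge
First back edge: 5 → 9.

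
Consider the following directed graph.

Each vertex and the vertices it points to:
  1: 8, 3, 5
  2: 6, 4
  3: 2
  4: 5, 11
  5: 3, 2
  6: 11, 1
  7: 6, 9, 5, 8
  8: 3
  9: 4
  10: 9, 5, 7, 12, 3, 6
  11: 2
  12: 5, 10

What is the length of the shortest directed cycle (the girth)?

For each vertex v, BFS finds the shortest path from v back to v.
The shortest such closed walk is 10 → 12 → 10, length 2.

2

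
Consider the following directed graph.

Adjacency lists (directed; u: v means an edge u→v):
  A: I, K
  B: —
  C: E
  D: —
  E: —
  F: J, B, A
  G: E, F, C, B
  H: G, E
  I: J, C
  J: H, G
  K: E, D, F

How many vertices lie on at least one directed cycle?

7

A vertex is on a directed cycle iff it belongs to a strongly connected component of size ≥ 2 (or has a self-loop).
The vertices on cycles are {A, F, G, H, I, J, K} — 7 in total.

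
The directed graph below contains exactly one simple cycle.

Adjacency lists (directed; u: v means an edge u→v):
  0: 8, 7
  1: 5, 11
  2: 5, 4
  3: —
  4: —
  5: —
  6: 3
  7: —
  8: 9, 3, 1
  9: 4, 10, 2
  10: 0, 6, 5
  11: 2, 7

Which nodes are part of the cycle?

0, 8, 9, 10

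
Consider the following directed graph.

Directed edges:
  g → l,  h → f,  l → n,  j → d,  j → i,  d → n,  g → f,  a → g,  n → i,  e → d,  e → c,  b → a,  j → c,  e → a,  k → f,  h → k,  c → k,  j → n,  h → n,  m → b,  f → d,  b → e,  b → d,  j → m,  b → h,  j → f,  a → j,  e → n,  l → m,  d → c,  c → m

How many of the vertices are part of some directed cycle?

A vertex is on a directed cycle iff it belongs to a strongly connected component of size ≥ 2 (or has a self-loop).
The vertices on cycles are {a, b, c, d, e, f, g, h, j, k, l, m} — 12 in total.

12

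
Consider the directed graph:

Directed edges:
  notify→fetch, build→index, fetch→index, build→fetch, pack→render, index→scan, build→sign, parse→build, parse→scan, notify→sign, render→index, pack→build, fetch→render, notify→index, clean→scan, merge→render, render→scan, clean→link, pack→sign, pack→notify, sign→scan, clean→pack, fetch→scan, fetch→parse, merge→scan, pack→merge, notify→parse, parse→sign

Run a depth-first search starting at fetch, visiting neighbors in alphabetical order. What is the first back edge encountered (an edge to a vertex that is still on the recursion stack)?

build->fetch

DFS from fetch (visiting neighbors in alphabetical order); mark gray on enter, black on exit:
fetch gray
  index gray
    scan gray
    scan black
  index black
  parse gray
    build gray
      build→fetch: fetch is gray → back edge
First back edge: build → fetch.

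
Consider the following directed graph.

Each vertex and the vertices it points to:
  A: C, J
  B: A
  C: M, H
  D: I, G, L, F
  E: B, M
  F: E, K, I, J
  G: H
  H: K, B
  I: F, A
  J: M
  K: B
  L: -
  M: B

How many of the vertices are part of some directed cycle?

A vertex is on a directed cycle iff it belongs to a strongly connected component of size ≥ 2 (or has a self-loop).
The vertices on cycles are {A, B, C, F, H, I, J, K, M} — 9 in total.

9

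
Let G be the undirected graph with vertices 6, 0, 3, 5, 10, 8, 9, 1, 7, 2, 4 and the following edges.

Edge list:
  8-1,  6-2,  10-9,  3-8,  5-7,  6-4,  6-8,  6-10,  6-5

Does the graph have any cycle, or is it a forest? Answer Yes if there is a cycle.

No

DFS, tracking each vertex's parent; an edge to a visited non-parent vertex closes a cycle.
Start from 5:
visit 5 (parent –)
  visit 6 (parent 5)
    visit 8 (parent 6)
      8–6: parent, skip
      visit 3 (parent 8)
        3–8: parent, skip
      visit 1 (parent 8)
        1–8: parent, skip
    visit 10 (parent 6)
      10–6: parent, skip
      visit 9 (parent 10)
        9–10: parent, skip
    visit 4 (parent 6)
      4–6: parent, skip
    6–5: parent, skip
    visit 2 (parent 6)
      2–6: parent, skip
  visit 7 (parent 5)
    7–5: parent, skip
visit 0 (parent –)
No non-parent visited neighbor found — the graph is a forest.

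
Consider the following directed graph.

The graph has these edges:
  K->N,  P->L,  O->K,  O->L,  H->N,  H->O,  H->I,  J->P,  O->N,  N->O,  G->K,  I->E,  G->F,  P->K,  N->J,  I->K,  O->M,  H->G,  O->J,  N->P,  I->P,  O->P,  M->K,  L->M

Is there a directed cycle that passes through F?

F lies on a cycle iff there is a path from F back to itself.
Exploring from F, it never reaches itself; equivalently, its strongly connected component is a singleton.

No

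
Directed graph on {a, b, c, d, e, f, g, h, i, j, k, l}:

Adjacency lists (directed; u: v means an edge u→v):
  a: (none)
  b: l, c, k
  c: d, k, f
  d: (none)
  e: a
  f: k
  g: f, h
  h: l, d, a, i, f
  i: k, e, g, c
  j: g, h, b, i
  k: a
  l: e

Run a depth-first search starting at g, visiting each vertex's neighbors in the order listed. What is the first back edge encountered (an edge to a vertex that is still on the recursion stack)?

i->g

DFS from g (visiting each vertex's neighbors in the order listed); mark gray on enter, black on exit:
g gray
  f gray
    k gray
      a gray
      a black
    k black
  f black
  h gray
    l gray
      e gray
        e→a: a black — skip
      e black
    l black
    d gray
    d black
    h→a: a black — skip
    i gray
      i→k: k black — skip
      i→e: e black — skip
      i→g: g is gray → back edge
First back edge: i → g.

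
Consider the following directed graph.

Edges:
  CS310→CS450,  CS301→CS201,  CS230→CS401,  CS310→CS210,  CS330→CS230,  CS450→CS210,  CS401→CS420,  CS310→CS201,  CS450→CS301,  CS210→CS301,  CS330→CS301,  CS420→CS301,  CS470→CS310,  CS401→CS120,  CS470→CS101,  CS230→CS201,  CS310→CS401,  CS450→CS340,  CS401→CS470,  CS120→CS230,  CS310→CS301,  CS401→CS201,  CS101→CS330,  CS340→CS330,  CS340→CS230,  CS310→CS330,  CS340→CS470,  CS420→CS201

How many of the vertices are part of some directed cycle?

A vertex is on a directed cycle iff it belongs to a strongly connected component of size ≥ 2 (or has a self-loop).
The vertices on cycles are {CS101, CS120, CS230, CS310, CS330, CS340, CS401, CS450, CS470} — 9 in total.

9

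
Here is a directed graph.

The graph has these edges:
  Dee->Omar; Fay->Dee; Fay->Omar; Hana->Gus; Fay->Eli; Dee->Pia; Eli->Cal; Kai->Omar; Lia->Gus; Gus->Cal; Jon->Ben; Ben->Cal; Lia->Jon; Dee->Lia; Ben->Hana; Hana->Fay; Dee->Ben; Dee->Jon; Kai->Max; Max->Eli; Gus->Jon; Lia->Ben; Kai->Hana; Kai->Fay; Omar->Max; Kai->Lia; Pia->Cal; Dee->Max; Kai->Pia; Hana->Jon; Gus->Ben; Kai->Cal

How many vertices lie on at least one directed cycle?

7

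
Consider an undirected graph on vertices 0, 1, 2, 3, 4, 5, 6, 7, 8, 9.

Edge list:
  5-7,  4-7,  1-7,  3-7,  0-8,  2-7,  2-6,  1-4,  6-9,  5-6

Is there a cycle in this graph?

Yes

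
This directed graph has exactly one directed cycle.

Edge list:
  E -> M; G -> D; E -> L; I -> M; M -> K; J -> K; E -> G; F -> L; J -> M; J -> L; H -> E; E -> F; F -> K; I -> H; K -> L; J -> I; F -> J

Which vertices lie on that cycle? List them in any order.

E, F, H, I, J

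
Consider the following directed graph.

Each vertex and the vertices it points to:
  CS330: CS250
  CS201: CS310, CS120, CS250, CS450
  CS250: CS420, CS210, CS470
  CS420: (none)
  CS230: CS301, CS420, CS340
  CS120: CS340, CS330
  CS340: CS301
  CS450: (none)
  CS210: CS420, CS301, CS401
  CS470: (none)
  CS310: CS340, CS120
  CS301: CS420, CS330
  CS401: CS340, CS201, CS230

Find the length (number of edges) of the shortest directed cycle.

For each vertex v, BFS finds the shortest path from v back to v.
The shortest such closed walk is CS201 → CS250 → CS210 → CS401 → CS201, length 4.

4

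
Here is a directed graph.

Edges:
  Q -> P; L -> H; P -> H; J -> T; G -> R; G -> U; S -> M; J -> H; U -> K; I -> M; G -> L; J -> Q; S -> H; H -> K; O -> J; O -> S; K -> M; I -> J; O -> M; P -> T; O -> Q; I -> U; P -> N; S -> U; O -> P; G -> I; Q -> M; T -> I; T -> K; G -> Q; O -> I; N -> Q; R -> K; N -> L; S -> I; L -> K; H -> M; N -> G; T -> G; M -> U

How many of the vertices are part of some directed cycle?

A vertex is on a directed cycle iff it belongs to a strongly connected component of size ≥ 2 (or has a self-loop).
The vertices on cycles are {G, I, J, K, M, N, P, Q, T, U} — 10 in total.

10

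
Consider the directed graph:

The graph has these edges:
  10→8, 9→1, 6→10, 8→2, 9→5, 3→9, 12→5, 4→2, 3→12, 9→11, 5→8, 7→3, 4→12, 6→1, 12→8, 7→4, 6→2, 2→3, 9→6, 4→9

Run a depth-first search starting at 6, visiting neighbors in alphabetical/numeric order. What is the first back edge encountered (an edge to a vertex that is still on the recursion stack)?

DFS from 6 (visiting neighbors in alphabetical/numeric order); mark gray on enter, black on exit:
6 gray
  1 gray
  1 black
  2 gray
    3 gray
      9 gray
        9→1: 1 black — skip
        5 gray
          8 gray
            8→2: 2 is gray → back edge
First back edge: 8 → 2.

8→2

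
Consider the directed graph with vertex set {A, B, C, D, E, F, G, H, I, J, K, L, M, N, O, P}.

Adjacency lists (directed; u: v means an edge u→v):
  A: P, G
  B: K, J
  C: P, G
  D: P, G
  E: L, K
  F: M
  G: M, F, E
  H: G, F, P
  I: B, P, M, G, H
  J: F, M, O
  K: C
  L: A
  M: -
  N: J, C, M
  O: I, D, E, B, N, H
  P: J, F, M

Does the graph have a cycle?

DFS with white/gray/black marking, starting from H:
H gray
  G gray
    M gray
    M black
    F gray
      F→M: M black — skip
    F black
    E gray
      L gray
        A gray
          P gray
            J gray
              J→F: F black — skip
              J→M: M black — skip
              O gray
                I gray
                  B gray
                    K gray
                      C gray
                        C→P: P is gray → back edge
Back edge found, so a cycle exists: P → J → O → I → B → K → C → P.

Yes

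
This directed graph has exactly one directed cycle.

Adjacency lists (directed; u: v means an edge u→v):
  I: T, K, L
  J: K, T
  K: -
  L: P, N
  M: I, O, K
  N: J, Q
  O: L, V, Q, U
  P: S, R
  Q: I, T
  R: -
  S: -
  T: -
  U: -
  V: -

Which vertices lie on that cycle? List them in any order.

I, L, N, Q

DFS with gray/black marking from L:
L gray
  P gray
    S gray
    S black
    R gray
    R black
  P black
  N gray
    J gray
      K gray
      K black
      T gray
      T black
    J black
    Q gray
      I gray
        I→T: T black — skip
        I→K: K black — skip
        I→L: L is gray → back edge
Back edge closes the cycle L → N → Q → I → L; its vertices are {I, L, N, Q}.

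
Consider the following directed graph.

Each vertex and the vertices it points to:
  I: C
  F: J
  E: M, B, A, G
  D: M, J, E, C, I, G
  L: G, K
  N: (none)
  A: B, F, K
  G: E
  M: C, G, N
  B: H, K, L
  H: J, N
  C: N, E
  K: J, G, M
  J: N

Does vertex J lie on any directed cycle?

J lies on a cycle iff there is a path from J back to itself.
Exploring from J, it never reaches itself; equivalently, its strongly connected component is a singleton.

No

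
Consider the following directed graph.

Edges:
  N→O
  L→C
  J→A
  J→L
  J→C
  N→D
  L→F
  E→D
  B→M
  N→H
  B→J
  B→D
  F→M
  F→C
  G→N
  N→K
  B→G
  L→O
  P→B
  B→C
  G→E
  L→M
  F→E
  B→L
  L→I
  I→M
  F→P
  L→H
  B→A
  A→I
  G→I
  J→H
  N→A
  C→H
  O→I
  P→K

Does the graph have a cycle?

Yes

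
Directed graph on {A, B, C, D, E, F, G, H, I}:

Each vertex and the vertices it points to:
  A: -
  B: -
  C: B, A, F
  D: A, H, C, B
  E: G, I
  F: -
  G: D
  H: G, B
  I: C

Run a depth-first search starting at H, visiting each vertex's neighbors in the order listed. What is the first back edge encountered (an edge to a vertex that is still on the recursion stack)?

D→H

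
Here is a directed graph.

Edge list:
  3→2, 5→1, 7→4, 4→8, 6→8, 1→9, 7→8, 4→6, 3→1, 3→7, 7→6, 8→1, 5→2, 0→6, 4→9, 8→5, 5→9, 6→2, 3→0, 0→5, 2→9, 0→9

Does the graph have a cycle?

No

DFS with white/gray/black marking, starting from 3:
3 gray
  1 gray
    9 gray
    9 black
  1 black
  0 gray
    5 gray
      5→9: 9 black — skip
      5→1: 1 black — skip
      2 gray
        2→9: 9 black — skip
      2 black
    5 black
    6 gray
      6→2: 2 black — skip
      8 gray
        8→1: 1 black — skip
        8→5: 5 black — skip
      8 black
    6 black
    0→9: 9 black — skip
  0 black
  7 gray
    7→8: 8 black — skip
    7→6: 6 black — skip
    4 gray
      4→9: 9 black — skip
      4→6: 6 black — skip
      4→8: 8 black — skip
    4 black
  7 black
  3→2: 2 black — skip
3 black
Every edge goes to a white or black vertex — no back edge, so the graph is acyclic.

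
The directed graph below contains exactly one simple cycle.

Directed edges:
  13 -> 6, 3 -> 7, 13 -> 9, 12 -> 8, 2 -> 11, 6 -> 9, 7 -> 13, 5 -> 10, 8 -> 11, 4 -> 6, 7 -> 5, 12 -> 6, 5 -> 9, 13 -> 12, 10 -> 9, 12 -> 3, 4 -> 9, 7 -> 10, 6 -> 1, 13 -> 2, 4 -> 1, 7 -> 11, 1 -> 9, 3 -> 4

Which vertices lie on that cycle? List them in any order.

3, 7, 12, 13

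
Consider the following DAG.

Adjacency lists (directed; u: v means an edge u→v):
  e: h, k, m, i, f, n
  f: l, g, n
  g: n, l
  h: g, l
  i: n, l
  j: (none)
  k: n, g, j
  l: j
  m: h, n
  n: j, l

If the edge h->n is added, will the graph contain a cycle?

No

Adding h→n creates a cycle iff n can already reach h.
Explore from n: no path reaches h. The graph stays acyclic.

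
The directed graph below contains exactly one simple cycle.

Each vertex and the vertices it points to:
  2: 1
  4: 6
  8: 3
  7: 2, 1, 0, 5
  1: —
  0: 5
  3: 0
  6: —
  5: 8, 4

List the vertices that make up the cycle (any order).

0, 3, 5, 8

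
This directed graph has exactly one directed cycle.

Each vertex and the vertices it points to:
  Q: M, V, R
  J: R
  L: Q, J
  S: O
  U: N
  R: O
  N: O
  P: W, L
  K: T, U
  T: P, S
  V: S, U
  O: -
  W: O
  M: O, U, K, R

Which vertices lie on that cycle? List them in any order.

K, L, M, P, Q, T

DFS with gray/black marking from P:
P gray
  W gray
    O gray
    O black
  W black
  L gray
    Q gray
      M gray
        M→O: O black — skip
        U gray
          N gray
            N→O: O black — skip
          N black
        U black
        K gray
          T gray
            T→P: P is gray → back edge
Back edge closes the cycle P → L → Q → M → K → T → P; its vertices are {K, L, M, P, Q, T}.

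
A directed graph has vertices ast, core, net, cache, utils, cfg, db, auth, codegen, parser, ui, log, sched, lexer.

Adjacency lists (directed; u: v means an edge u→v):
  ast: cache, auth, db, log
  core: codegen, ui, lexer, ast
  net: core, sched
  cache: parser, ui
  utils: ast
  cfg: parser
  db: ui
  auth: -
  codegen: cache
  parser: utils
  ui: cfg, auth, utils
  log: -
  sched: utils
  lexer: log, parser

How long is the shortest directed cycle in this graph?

4

For each vertex v, BFS finds the shortest path from v back to v.
The shortest such closed walk is ast → db → ui → utils → ast, length 4.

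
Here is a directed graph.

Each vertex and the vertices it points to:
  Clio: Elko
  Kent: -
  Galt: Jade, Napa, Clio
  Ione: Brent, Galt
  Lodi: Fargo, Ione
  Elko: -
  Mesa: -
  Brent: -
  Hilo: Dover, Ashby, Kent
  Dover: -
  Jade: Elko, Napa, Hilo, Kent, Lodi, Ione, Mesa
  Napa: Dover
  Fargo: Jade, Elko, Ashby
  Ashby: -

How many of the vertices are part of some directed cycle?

A vertex is on a directed cycle iff it belongs to a strongly connected component of size ≥ 2 (or has a self-loop).
The vertices on cycles are {Galt, Ione, Jade, Lodi, Fargo} — 5 in total.

5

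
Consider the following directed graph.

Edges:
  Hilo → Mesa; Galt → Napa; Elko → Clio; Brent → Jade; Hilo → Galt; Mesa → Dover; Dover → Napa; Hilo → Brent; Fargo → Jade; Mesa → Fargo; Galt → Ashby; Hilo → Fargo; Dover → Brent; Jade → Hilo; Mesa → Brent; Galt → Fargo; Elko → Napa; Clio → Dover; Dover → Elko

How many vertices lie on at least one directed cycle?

9

A vertex is on a directed cycle iff it belongs to a strongly connected component of size ≥ 2 (or has a self-loop).
The vertices on cycles are {Clio, Elko, Galt, Hilo, Jade, Mesa, Brent, Dover, Fargo} — 9 in total.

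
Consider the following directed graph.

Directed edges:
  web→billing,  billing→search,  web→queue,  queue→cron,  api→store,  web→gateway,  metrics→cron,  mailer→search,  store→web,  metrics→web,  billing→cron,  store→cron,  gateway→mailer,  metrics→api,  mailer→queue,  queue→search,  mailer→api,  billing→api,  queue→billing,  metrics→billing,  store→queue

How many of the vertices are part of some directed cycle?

A vertex is on a directed cycle iff it belongs to a strongly connected component of size ≥ 2 (or has a self-loop).
The vertices on cycles are {api, web, queue, store, mailer, billing, gateway} — 7 in total.

7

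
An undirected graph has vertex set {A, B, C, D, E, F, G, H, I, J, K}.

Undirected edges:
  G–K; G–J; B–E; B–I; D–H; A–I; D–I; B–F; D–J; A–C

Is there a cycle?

No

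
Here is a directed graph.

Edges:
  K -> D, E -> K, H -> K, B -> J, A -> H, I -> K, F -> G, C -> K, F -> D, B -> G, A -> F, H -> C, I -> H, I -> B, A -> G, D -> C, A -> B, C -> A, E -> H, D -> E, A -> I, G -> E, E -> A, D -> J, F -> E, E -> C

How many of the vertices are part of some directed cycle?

A vertex is on a directed cycle iff it belongs to a strongly connected component of size ≥ 2 (or has a self-loop).
The vertices on cycles are {A, B, C, D, E, F, G, H, I, K} — 10 in total.

10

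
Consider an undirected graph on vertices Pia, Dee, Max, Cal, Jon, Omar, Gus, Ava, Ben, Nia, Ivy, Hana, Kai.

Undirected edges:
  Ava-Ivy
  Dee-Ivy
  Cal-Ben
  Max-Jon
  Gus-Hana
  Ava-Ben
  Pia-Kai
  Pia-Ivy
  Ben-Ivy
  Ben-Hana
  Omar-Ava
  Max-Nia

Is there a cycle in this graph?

Yes

DFS, tracking each vertex's parent; an edge to a visited non-parent vertex closes a cycle.
Start from Dee:
visit Dee (parent –)
  visit Ivy (parent Dee)
    visit Ava (parent Ivy)
      visit Omar (parent Ava)
        Omar–Ava: parent, skip
      visit Ben (parent Ava)
        Ben–Ava: parent, skip
        visit Cal (parent Ben)
          Cal–Ben: parent, skip
        visit Hana (parent Ben)
          Hana–Ben: parent, skip
          visit Gus (parent Hana)
            Gus–Hana: parent, skip
        Ben–Ivy: Ivy visited and ≠ parent → cycle
Cycle: Ivy – Ava – Ben – Ivy.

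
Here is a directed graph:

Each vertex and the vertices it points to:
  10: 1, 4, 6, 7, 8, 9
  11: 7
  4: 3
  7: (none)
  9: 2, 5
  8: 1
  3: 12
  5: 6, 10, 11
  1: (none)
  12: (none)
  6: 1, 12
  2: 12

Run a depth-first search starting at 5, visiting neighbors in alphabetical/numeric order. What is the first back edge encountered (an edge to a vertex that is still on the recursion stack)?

DFS from 5 (visiting neighbors in alphabetical/numeric order); mark gray on enter, black on exit:
5 gray
  6 gray
    1 gray
    1 black
    12 gray
    12 black
  6 black
  10 gray
    10→1: 1 black — skip
    4 gray
      3 gray
        3→12: 12 black — skip
      3 black
    4 black
    10→6: 6 black — skip
    7 gray
    7 black
    8 gray
      8→1: 1 black — skip
    8 black
    9 gray
      2 gray
        2→12: 12 black — skip
      2 black
      9→5: 5 is gray → back edge
First back edge: 9 → 5.

9→5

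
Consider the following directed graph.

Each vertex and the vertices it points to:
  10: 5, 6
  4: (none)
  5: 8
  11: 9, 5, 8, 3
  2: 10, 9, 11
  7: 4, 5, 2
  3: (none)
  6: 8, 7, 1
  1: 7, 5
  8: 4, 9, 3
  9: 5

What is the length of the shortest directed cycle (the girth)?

For each vertex v, BFS finds the shortest path from v back to v.
The shortest such closed walk is 8 → 9 → 5 → 8, length 3.

3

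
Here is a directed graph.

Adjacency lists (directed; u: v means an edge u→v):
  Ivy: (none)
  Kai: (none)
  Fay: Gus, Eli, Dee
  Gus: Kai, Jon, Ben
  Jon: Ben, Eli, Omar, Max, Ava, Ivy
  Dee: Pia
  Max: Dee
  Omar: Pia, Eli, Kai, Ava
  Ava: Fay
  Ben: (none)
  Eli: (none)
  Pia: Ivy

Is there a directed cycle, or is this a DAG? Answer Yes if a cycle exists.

DFS with white/gray/black marking, starting from Omar:
Omar gray
  Pia gray
    Ivy gray
    Ivy black
  Pia black
  Eli gray
  Eli black
  Kai gray
  Kai black
  Ava gray
    Fay gray
      Gus gray
        Gus→Kai: Kai black — skip
        Jon gray
          Ben gray
          Ben black
          Jon→Eli: Eli black — skip
          Jon→Omar: Omar is gray → back edge
Back edge found, so a cycle exists: Omar → Ava → Fay → Gus → Jon → Omar.

Yes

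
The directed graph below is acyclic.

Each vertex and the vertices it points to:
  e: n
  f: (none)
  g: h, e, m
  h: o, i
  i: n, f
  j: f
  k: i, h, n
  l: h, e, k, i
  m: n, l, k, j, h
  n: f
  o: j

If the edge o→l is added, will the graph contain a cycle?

Adding o→l creates a cycle iff l can already reach o.
Path from l: l → h → o.
So l → … → o → l is a cycle.

Yes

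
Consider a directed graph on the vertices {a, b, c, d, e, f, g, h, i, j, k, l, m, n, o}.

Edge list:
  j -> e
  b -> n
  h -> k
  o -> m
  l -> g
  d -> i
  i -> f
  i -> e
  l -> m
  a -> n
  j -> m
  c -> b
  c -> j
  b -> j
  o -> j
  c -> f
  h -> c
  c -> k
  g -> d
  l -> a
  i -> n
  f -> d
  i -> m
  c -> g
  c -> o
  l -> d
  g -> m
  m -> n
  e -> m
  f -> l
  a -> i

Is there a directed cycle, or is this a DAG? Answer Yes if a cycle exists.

DFS with white/gray/black marking, starting from b:
b gray
  j gray
    e gray
      m gray
        n gray
        n black
      m black
    e black
    j→m: m black — skip
  j black
  b→n: n black — skip
b black
a gray
  a→n: n black — skip
  i gray
    i→m: m black — skip
    f gray
      d gray
        d→i: i is gray → back edge
Back edge found, so a cycle exists: i → f → d → i.

Yes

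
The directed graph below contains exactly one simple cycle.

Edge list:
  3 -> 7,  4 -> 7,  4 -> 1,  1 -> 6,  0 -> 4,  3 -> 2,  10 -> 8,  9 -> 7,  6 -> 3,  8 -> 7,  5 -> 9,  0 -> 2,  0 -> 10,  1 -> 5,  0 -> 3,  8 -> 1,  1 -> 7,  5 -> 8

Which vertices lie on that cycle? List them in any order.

1, 5, 8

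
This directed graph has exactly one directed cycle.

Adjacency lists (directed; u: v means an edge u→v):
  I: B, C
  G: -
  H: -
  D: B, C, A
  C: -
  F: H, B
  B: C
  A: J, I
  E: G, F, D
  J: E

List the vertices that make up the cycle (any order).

A, D, E, J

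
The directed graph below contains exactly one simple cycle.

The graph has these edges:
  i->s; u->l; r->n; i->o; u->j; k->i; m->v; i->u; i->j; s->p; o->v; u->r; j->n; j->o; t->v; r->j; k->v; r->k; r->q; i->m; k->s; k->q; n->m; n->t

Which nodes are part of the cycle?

DFS with gray/black marking from k:
k gray
  q gray
  q black
  s gray
    p gray
    p black
  s black
  v gray
  v black
  i gray
    m gray
      m→v: v black — skip
    m black
    i→s: s black — skip
    j gray
      n gray
        n→m: m black — skip
        t gray
          t→v: v black — skip
        t black
      n black
      o gray
        o→v: v black — skip
      o black
    j black
    u gray
      l gray
      l black
      u→j: j black — skip
      r gray
        r→j: j black — skip
        r→k: k is gray → back edge
Back edge closes the cycle k → i → u → r → k; its vertices are {i, k, r, u}.

i, k, r, u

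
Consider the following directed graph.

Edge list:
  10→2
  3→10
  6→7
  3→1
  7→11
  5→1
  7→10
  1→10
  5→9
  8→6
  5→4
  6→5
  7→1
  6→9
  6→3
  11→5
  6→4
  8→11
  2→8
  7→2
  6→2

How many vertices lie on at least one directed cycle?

9

A vertex is on a directed cycle iff it belongs to a strongly connected component of size ≥ 2 (or has a self-loop).
The vertices on cycles are {1, 2, 3, 5, 6, 7, 8, 10, 11} — 9 in total.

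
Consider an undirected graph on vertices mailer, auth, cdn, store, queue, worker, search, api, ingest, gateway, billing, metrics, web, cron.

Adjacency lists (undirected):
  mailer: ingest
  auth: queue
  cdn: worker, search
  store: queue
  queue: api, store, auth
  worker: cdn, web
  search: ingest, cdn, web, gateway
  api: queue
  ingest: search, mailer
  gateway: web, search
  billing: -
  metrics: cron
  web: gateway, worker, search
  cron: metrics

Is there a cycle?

Yes

DFS, tracking each vertex's parent; an edge to a visited non-parent vertex closes a cycle.
Start from api:
visit api (parent –)
  visit queue (parent api)
    queue–api: parent, skip
    visit store (parent queue)
      store–queue: parent, skip
    visit auth (parent queue)
      auth–queue: parent, skip
visit mailer (parent –)
  visit ingest (parent mailer)
    visit search (parent ingest)
      search–ingest: parent, skip
      visit cdn (parent search)
        visit worker (parent cdn)
          worker–cdn: parent, skip
          visit web (parent worker)
            visit gateway (parent web)
              gateway–web: parent, skip
              gateway–search: search visited and ≠ parent → cycle
Cycle: search – cdn – worker – web – gateway – search.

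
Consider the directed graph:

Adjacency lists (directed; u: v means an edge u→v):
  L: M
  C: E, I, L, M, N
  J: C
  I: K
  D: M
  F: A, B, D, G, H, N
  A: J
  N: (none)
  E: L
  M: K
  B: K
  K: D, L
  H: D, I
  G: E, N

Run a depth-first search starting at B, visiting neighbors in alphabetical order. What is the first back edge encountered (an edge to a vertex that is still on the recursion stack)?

DFS from B (visiting neighbors in alphabetical order); mark gray on enter, black on exit:
B gray
  K gray
    D gray
      M gray
        M→K: K is gray → back edge
First back edge: M → K.

M->K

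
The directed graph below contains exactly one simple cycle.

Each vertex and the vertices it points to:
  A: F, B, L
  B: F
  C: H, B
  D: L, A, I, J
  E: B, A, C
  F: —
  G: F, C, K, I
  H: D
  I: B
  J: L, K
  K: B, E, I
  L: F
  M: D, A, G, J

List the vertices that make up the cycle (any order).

DFS with gray/black marking from C:
C gray
  H gray
    D gray
      L gray
        F gray
        F black
      L black
      A gray
        A→F: F black — skip
        B gray
          B→F: F black — skip
        B black
        A→L: L black — skip
      A black
      I gray
        I→B: B black — skip
      I black
      J gray
        J→L: L black — skip
        K gray
          K→B: B black — skip
          E gray
            E→B: B black — skip
            E→A: A black — skip
            E→C: C is gray → back edge
Back edge closes the cycle C → H → D → J → K → E → C; its vertices are {C, D, E, H, J, K}.

C, D, E, H, J, K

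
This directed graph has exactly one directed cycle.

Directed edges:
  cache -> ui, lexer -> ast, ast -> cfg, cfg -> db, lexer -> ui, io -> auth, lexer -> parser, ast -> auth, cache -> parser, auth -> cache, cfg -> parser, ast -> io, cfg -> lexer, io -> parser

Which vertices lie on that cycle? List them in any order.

DFS with gray/black marking from ast:
ast gray
  io gray
    parser gray
    parser black
    auth gray
      cache gray
        cache→parser: parser black — skip
        ui gray
        ui black
      cache black
    auth black
  io black
  ast→auth: auth black — skip
  cfg gray
    db gray
    db black
    lexer gray
      lexer→parser: parser black — skip
      lexer→ui: ui black — skip
      lexer→ast: ast is gray → back edge
Back edge closes the cycle ast → cfg → lexer → ast; its vertices are {ast, cfg, lexer}.

ast, cfg, lexer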